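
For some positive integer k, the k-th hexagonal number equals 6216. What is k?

56

Set n(2n−1) = 6216, giving 2n² − n − 6216 = 0.
So n = (1 + 223) / 4 = 224/4 = 56.
Check: 56·(2·56 − 1) = 6216. ✓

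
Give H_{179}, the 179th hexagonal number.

63903

179·(2·179 − 1) = 179·357 = 63903.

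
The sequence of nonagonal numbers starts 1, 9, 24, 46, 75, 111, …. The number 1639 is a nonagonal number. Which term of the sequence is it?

Set n(7n−5)/2 = 1639, giving 7n² − 5n − 3278 = 0.
The discriminant is 25 + 56·1639 = 91809, and √91809 = 303.
So n = (5 + 303) / 14 = 308/14 = 22.

22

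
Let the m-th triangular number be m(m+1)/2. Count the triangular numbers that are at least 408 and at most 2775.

The n-th triangular number is n(n+1)/2.
Smallest index with value ≥ 408: n = 29 (giving 435).
Largest index with value ≤ 2775: n = 74 (giving 2775).
Indices 29 through 74: 46 terms.

46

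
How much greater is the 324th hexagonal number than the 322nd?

2582

324·(2·324 − 1) = 209628 and 322·(2·322 − 1) = 207046.
Difference: 209628 − 207046 = 2582.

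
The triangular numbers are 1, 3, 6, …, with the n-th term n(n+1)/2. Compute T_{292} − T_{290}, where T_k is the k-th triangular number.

292·293/2 = 42778 and 290·291/2 = 42195.
Difference: 42778 − 42195 = 583.

583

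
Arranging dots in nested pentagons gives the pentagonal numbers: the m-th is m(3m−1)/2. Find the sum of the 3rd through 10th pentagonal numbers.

Σ i(3i−1)/2 = (3Σi² − Σi) / 2 over i = 3..10.
Σi = 55 − 3 = 52 and Σi² = 385 − 5 = 380.
(3·380 − 1·52) / 2 = 1088/2 = 544.

544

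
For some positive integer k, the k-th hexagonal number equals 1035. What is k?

23

Set n(2n−1) = 1035, giving 2n² − n − 1035 = 0.
So n = (1 + 91) / 4 = 92/4 = 23.
Check: 23·(2·23 − 1) = 1035. ✓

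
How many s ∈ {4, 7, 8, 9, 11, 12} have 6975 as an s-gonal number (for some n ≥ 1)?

s = 4: P(4, 83) = 6889 and P(4, 84) = 7056; 6975 is not s-gonal.
s = 7: P(7, 53) = 6943 and P(7, 54) = 7209; 6975 is not s-gonal.
s = 8: P(8, 48) = 6816 and P(8, 49) = 7105; 6975 is not s-gonal.
s = 9: P(9, 45) = 6975. ✓
s = 11: P(11, 39) = 6708 and P(11, 40) = 7060; 6975 is not s-gonal.
s = 12: P(12, 37) = 6697 and P(12, 38) = 7068; 6975 is not s-gonal.
Hits: s ∈ {9} → 1.

1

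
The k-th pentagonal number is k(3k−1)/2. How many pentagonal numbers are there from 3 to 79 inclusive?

The n-th pentagonal number is n(3n−1)/2.
Smallest index with value ≥ 3: n = 2 (giving 5).
Largest index with value ≤ 79: n = 7 (giving 70).
Indices 2 through 7: 6 terms.

6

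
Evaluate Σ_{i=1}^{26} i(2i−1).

Σ i(2i−1) = 2Σi² − Σi over i = 1..26.
Σi = 351 and Σi² = 6201.
2·6201 − 1·351 = 12051.

12051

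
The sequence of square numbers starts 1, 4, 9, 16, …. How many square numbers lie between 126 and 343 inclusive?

The n-th square number is n².
Smallest index with value ≥ 126: n = 12 (giving 144).
Largest index with value ≤ 343: n = 18 (giving 324).
Indices 12 through 18: 7 terms.

7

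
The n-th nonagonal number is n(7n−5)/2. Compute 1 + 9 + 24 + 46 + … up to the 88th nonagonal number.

Σ i(7i−5)/2 = (7Σi² − 5Σi) / 2 over i = 1..88.
Σi = 3916 and Σi² = 231044.
(7·231044 − 5·3916) / 2 = 1597728/2 = 798864.

798864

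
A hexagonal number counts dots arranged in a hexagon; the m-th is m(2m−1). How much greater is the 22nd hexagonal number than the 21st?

85

Consecutive hexagonal numbers differ by 4n − 3: here 4·22 − 3 = 85.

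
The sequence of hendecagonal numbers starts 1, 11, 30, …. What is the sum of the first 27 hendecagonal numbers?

Σ i(9i−7)/2 = (9Σi² − 7Σi) / 2 over i = 1..27.
Σi = 378 and Σi² = 6930.
(9·6930 − 7·378) / 2 = 59724/2 = 29862.

29862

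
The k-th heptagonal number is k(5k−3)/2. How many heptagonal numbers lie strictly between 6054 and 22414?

45

The n-th heptagonal number is n(5n−3)/2.
Smallest index with value > 6054: n = 50 (giving 6175).
Largest index with value < 22414: n = 94 (giving 21949).
Indices 50 through 94: 45 terms.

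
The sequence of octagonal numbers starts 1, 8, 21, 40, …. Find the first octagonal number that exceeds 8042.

8321

Solve n(3n−2) > 8042 for integer n.
The largest n with value ≤ 8042 is 52 (since 8008 ≤ 8042 < 8321), so the first above is n = 53, value 8321.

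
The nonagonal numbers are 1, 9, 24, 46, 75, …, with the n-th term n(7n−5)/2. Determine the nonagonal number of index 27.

2484

The 27th nonagonal number is n(7n−5)/2 with n = 27.
27·(7·27 − 5)/2 = 27·184/2 = 27·92 = 2484.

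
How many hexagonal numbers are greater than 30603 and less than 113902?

115

The n-th hexagonal number is n(2n−1).
Smallest index with value > 30603: n = 124 (giving 30628).
Largest index with value < 113902: n = 238 (giving 113050).
Indices 124 through 238: 115 terms.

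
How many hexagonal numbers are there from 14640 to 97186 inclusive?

The n-th hexagonal number is n(2n−1).
Smallest index with value ≥ 14640: n = 86 (giving 14706).
Largest index with value ≤ 97186: n = 220 (giving 96580).
Indices 86 through 220: 135 terms.

135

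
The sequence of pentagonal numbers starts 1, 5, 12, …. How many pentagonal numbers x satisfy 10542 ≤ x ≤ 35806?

The n-th pentagonal number is n(3n−1)/2.
Smallest index with value ≥ 10542: n = 84 (giving 10542).
Largest index with value ≤ 35806: n = 154 (giving 35497).
Indices 84 through 154: 71 terms.

71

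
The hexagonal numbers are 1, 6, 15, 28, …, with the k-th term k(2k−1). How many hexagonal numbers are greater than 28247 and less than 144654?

The n-th hexagonal number is n(2n−1).
Smallest index with value > 28247: n = 120 (giving 28680).
Largest index with value < 144654: n = 269 (giving 144453).
Indices 120 through 269: 150 terms.

150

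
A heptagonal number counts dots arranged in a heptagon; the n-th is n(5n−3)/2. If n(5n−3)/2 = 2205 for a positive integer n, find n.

Set n(5n−3)/2 = 2205, giving 5n² − 3n − 4410 = 0.
The discriminant is 9 + 40·2205 = 88209, and √88209 = 297.
So n = (3 + 297) / 10 = 300/10 = 30.

30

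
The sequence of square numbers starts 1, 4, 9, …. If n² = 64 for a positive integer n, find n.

We need n² = 64, so n = √64 = 8.
Check: 8² = 64. ✓

8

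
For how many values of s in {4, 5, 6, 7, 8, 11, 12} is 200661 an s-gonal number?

s = 4: P(4, 447) = 199809 and P(4, 448) = 200704; 200661 is not s-gonal.
s = 5: P(5, 365) = 199655 and P(5, 366) = 200751; 200661 is not s-gonal.
s = 6: P(6, 317) = 200661. ✓
s = 7: P(7, 283) = 199798 and P(7, 284) = 201214; 200661 is not s-gonal.
s = 8: P(8, 258) = 199176 and P(8, 259) = 200725; 200661 is not s-gonal.
s = 11: P(11, 211) = 199606 and P(11, 212) = 201506; 200661 is not s-gonal.
s = 12: P(12, 200) = 199200 and P(12, 201) = 201201; 200661 is not s-gonal.
Hits: s ∈ {6} → 1.

1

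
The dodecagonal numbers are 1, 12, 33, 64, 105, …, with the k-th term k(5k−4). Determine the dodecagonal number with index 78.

30108

The 78th dodecagonal number is n(5n−4) with n = 78.
78·(5·78 − 4) = 78·386 = 30108.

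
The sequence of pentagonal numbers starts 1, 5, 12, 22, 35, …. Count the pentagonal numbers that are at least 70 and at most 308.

The n-th pentagonal number is n(3n−1)/2.
Smallest index with value ≥ 70: n = 7 (giving 70).
Largest index with value ≤ 308: n = 14 (giving 287).
Indices 7 through 14: 8 terms.

8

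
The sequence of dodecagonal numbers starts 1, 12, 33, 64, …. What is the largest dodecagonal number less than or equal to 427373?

Solve n(5n−4) ≤ 427373 for integer n.
n = 292 gives 425152 ≤ 427373, while n = 293 gives 428073 > 427373; so the answer is 425152.

425152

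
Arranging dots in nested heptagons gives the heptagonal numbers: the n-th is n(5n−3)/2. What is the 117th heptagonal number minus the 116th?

581

Consecutive heptagonal numbers differ by 5n − 4: here 5·117 − 4 = 581.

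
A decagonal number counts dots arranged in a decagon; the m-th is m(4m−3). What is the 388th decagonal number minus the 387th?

3097

Consecutive decagonal numbers differ by 8n − 7: here 8·388 − 7 = 3097.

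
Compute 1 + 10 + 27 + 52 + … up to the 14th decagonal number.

3745

Σ i(4i−3) = 4Σi² − 3Σi over i = 1..14.
Σi = 105 and Σi² = 1015.
4·1015 − 3·105 = 3745.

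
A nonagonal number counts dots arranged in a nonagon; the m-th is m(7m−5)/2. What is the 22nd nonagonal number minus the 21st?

148

Consecutive nonagonal numbers differ by 7n − 6: here 7·22 − 6 = 148.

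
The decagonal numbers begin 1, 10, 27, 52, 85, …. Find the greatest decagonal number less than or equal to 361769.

Solve n(4n−3) ≤ 361769 for integer n.
n = 301 gives 361501 ≤ 361769, while n = 302 gives 363910 > 361769; so the answer is 361501.

361501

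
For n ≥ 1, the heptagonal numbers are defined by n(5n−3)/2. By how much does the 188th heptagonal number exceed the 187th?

Consecutive heptagonal numbers differ by 5n − 4: here 5·188 − 4 = 936.

936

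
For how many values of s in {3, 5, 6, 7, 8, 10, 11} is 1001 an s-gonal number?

1

s = 3: P(3, 44) = 990 and P(3, 45) = 1035; 1001 is not s-gonal.
s = 5: P(5, 26) = 1001. ✓
s = 6: P(6, 22) = 946 and P(6, 23) = 1035; 1001 is not s-gonal.
s = 7: P(7, 20) = 970 and P(7, 21) = 1071; 1001 is not s-gonal.
s = 8: P(8, 18) = 936 and P(8, 19) = 1045; 1001 is not s-gonal.
s = 10: P(10, 16) = 976 and P(10, 17) = 1105; 1001 is not s-gonal.
s = 11: P(11, 15) = 960 and P(11, 16) = 1096; 1001 is not s-gonal.
Hits: s ∈ {5} → 1.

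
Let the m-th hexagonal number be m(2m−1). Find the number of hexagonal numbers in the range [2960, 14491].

The n-th hexagonal number is n(2n−1).
Smallest index with value ≥ 2960: n = 39 (giving 3003).
Largest index with value ≤ 14491: n = 85 (giving 14365).
Indices 39 through 85: 47 terms.

47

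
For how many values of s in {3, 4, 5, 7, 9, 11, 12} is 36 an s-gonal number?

s = 3: P(3, 8) = 36. ✓
s = 4: P(4, 6) = 36. ✓
s = 5: P(5, 5) = 35 and P(5, 6) = 51; 36 is not s-gonal.
s = 7: P(7, 4) = 34 and P(7, 5) = 55; 36 is not s-gonal.
s = 9: P(9, 3) = 24 and P(9, 4) = 46; 36 is not s-gonal.
s = 11: P(11, 3) = 30 and P(11, 4) = 58; 36 is not s-gonal.
s = 12: P(12, 3) = 33 and P(12, 4) = 64; 36 is not s-gonal.
Hits: s ∈ {3, 4} → 2.

2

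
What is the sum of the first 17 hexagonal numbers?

3417

Σ i(2i−1) = 2Σi² − Σi over i = 1..17.
Σi = 153 and Σi² = 1785.
2·1785 − 1·153 = 3417.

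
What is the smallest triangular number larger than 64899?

Solve n(n+1)/2 > 64899 for integer n.
The largest n with value ≤ 64899 is 359 (since 64620 ≤ 64899 < 64980), so the first above is n = 360, value 64980.

64980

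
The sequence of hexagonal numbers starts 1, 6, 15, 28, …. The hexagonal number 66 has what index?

6

Set n(2n−1) = 66, giving 2n² − n − 66 = 0.
So n = (1 + 23) / 4 = 24/4 = 6.
Check: 6·(2·6 − 1) = 66. ✓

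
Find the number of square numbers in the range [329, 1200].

The n-th square number is n².
Smallest index with value ≥ 329: n = 19 (giving 361).
Largest index with value ≤ 1200: n = 34 (giving 1156).
Indices 19 through 34: 16 terms.

16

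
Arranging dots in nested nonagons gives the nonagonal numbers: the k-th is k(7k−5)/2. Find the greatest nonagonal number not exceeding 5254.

5226

Solve n(7n−5)/2 ≤ 5254 for integer n.
n = 39 gives 5226 ≤ 5254, while n = 40 gives 5500 > 5254; so the answer is 5226.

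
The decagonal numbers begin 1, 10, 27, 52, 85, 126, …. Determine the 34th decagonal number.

4522

34·(4·34 − 3) = 34·133 = 4522.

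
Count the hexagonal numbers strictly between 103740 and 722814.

The n-th hexagonal number is n(2n−1).
Smallest index with value > 103740: n = 229 (giving 104653).
Largest index with value < 722814: n = 601 (giving 721801).
Indices 229 through 601: 373 terms.

373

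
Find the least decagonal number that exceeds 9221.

9457

Solve n(4n−3) > 9221 for integer n.
The largest n with value ≤ 9221 is 48 (since 9072 ≤ 9221 < 9457), so the first above is n = 49, value 9457.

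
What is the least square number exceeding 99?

Solve n² > 99 for integer n.
The largest n with value ≤ 99 is 9 (since 81 ≤ 99 < 100), so the first above is n = 10, value 100.

100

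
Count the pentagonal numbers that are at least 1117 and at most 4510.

28

The n-th pentagonal number is n(3n−1)/2.
Smallest index with value ≥ 1117: n = 28 (giving 1162).
Largest index with value ≤ 4510: n = 55 (giving 4510).
Indices 28 through 55: 28 terms.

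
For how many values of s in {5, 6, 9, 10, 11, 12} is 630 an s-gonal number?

s = 5: P(5, 20) = 590 and P(5, 21) = 651; 630 is not s-gonal.
s = 6: P(6, 18) = 630. ✓
s = 9: P(9, 13) = 559 and P(9, 14) = 651; 630 is not s-gonal.
s = 10: P(10, 12) = 540 and P(10, 13) = 637; 630 is not s-gonal.
s = 11: P(11, 12) = 606 and P(11, 13) = 715; 630 is not s-gonal.
s = 12: P(12, 11) = 561 and P(12, 12) = 672; 630 is not s-gonal.
Hits: s ∈ {6} → 1.

1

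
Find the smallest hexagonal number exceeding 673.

703

Solve n(2n−1) > 673 for integer n.
The largest n with value ≤ 673 is 18 (since 630 ≤ 673 < 703), so the first above is n = 19, value 703.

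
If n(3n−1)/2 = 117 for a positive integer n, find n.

Set n(3n−1)/2 = 117, giving 3n² − n − 234 = 0.
So n = (1 + 53) / 6 = 54/6 = 9.

9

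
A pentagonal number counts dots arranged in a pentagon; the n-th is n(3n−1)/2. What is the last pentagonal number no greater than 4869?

Solve n(3n−1)/2 ≤ 4869 for integer n.
n = 57 gives 4845 ≤ 4869, while n = 58 gives 5017 > 4869; so the answer is 4845.

4845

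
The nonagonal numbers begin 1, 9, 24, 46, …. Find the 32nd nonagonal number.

3504

The 32nd nonagonal number is n(7n−5)/2 with n = 32.
32·(7·32 − 5)/2 = 32·219/2 = 3504.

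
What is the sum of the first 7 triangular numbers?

84

Σ i(i+1)/2 = (Σi² + Σi) / 2 over i = 1..7.
Σi = 28 and Σi² = 140.
(1·140 + 1·28) / 2 = 168/2 = 84.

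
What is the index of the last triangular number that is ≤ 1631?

56

Solve n(n+1)/2 ≤ 1631 for integer n.
n = 56 gives 1596 ≤ 1631, while n = 57 gives 1653 > 1631; so the answer is index 56.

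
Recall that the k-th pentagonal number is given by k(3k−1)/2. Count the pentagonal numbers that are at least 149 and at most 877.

14

The n-th pentagonal number is n(3n−1)/2.
Smallest index with value ≥ 149: n = 11 (giving 176).
Largest index with value ≤ 877: n = 24 (giving 852).
Indices 11 through 24: 14 terms.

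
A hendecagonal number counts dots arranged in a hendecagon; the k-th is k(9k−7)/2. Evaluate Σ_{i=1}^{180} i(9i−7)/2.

Σ i(9i−7)/2 = (9Σi² − 7Σi) / 2 over i = 1..180.
Σi = 16290 and Σi² = 1960230.
(9·1960230 − 7·16290) / 2 = 17528040/2 = 8764020.

8764020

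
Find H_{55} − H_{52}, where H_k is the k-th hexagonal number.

55·(2·55 − 1) = 5995 and 52·(2·52 − 1) = 5356.
Difference: 5995 − 5356 = 639.

639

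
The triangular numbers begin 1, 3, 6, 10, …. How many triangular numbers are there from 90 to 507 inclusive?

19

The n-th triangular number is n(n+1)/2.
Smallest index with value ≥ 90: n = 13 (giving 91).
Largest index with value ≤ 507: n = 31 (giving 496).
Indices 13 through 31: 19 terms.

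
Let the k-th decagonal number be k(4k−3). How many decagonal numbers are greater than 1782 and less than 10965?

The n-th decagonal number is n(4n−3).
Smallest index with value > 1782: n = 22 (giving 1870).
Largest index with value < 10965: n = 52 (giving 10660).
Indices 22 through 52: 31 terms.

31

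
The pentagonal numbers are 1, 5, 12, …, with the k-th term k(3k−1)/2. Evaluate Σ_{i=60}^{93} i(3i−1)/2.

Σ i(3i−1)/2 = (3Σi² − Σi) / 2 over i = 60..93.
Σi = 4371 − 1770 = 2601 and Σi² = 272459 − 70210 = 202249.
(3·202249 − 1·2601) / 2 = 604146/2 = 302073.

302073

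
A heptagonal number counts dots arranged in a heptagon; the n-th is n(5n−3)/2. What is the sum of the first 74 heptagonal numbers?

340400

Σ i(5i−3)/2 = (5Σi² − 3Σi) / 2 over i = 1..74.
Σi = 2775 and Σi² = 137825.
(5·137825 − 3·2775) / 2 = 680800/2 = 340400.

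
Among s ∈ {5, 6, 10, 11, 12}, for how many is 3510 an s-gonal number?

1

s = 5: P(5, 48) = 3432 and P(5, 49) = 3577; 3510 is not s-gonal.
s = 6: P(6, 42) = 3486 and P(6, 43) = 3655; 3510 is not s-gonal.
s = 10: P(10, 30) = 3510. ✓
s = 11: P(11, 28) = 3430 and P(11, 29) = 3683; 3510 is not s-gonal.
s = 12: P(12, 26) = 3276 and P(12, 27) = 3537; 3510 is not s-gonal.
Hits: s ∈ {10} → 1.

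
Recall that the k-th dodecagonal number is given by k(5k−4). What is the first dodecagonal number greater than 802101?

802401

Solve n(5n−4) > 802101 for integer n.
The largest n with value ≤ 802101 is 400 (since 798400 ≤ 802101 < 802401), so the first above is n = 401, value 802401.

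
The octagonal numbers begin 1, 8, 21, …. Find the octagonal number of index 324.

The 324th octagonal number is n(3n−2) with n = 324.
324·(3·324 − 2) = 324·970 = 314280.

314280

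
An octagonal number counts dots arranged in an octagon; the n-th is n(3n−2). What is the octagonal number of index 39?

The 39th octagonal number is n(3n−2) with n = 39.
39·(3·39 − 2) = 39·115 = 4485.

4485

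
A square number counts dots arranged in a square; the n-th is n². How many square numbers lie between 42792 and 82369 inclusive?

The n-th square number is n².
Smallest index with value ≥ 42792: n = 207 (giving 42849).
Largest index with value ≤ 82369: n = 287 (giving 82369).
Indices 207 through 287: 81 terms.

81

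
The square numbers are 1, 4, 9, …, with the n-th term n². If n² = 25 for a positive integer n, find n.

5

We need n² = 25, so n = √25 = 5.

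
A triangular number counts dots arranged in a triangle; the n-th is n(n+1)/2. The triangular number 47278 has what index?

Set n(n+1)/2 = 47278, giving n² + n − 94556 = 0.
The discriminant is 1 + 8·47278 = 378225, and √378225 = 615.
So n = (-1 + 615) / 2 = 614/2 = 307.

307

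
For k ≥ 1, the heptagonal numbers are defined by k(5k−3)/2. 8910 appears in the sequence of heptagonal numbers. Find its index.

60

Set n(5n−3)/2 = 8910, giving 5n² − 3n − 17820 = 0.
The discriminant is 9 + 40·8910 = 356409, and √356409 = 597.
So n = (3 + 597) / 10 = 600/10 = 60.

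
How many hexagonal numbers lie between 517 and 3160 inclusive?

24

The n-th hexagonal number is n(2n−1).
Smallest index with value ≥ 517: n = 17 (giving 561).
Largest index with value ≤ 3160: n = 40 (giving 3160).
Indices 17 through 40: 24 terms.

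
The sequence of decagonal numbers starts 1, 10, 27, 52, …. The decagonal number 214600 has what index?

232

Set n(4n−3) = 214600, giving 4n² − 3n − 214600 = 0.
So n = (3 + 1853) / 8 = 1856/8 = 232.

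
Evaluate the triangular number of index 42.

903

The 42nd triangular number is n(n+1)/2 with n = 42.
42·43/2 = 1806/2 = 903.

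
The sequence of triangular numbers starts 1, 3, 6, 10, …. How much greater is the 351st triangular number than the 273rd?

24375

351·352/2 = 61776 and 273·274/2 = 37401.
Difference: 61776 − 37401 = 24375.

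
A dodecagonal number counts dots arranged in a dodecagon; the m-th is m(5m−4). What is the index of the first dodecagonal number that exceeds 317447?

253

Solve n(5n−4) > 317447 for integer n.
The largest n with value ≤ 317447 is 252 (since 316512 ≤ 317447 < 319033), so the first above is n = 253, value 319033.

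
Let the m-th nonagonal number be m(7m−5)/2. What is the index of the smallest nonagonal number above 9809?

Solve n(7n−5)/2 > 9809 for integer n.
The largest n with value ≤ 9809 is 53 (since 9699 ≤ 9809 < 10071), so the first above is n = 54, value 10071.

54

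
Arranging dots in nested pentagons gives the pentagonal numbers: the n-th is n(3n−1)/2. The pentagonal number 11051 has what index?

Set n(3n−1)/2 = 11051, giving 3n² − n − 22102 = 0.
The discriminant is 1 + 24·11051 = 265225, and √265225 = 515.
So n = (1 + 515) / 6 = 516/6 = 86.
Check: 86·(3·86 − 1)/2 = 11051. ✓

86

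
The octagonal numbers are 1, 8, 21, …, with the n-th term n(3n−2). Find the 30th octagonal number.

2640

The 30th octagonal number is n(3n−2) with n = 30.
30·(3·30 − 2) = 30·88 = 2640.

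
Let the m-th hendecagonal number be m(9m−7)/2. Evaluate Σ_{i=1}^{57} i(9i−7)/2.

279357

Σ i(9i−7)/2 = (9Σi² − 7Σi) / 2 over i = 1..57.
Σi = 1653 and Σi² = 63365.
(9·63365 − 7·1653) / 2 = 558714/2 = 279357.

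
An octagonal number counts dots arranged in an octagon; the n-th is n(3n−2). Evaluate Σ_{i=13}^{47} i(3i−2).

103110

Σ i(3i−2) = 3Σi² − 2Σi over i = 13..47.
Σi = 1128 − 78 = 1050 and Σi² = 35720 − 650 = 35070.
3·35070 − 2·1050 = 103110.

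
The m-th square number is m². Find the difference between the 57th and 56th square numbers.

n² − (n−1)² = 2n − 1, so 57² − 56² = 2·57 − 1 = 113.

113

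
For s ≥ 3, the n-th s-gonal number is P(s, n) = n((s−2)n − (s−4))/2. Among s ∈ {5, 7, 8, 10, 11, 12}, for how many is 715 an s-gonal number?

2

s = 5: P(5, 22) = 715. ✓
s = 7: P(7, 17) = 697 and P(7, 18) = 783; 715 is not s-gonal.
s = 8: P(8, 15) = 645 and P(8, 16) = 736; 715 is not s-gonal.
s = 10: P(10, 13) = 637 and P(10, 14) = 742; 715 is not s-gonal.
s = 11: P(11, 13) = 715. ✓
s = 12: P(12, 12) = 672 and P(12, 13) = 793; 715 is not s-gonal.
Hits: s ∈ {5, 11} → 2.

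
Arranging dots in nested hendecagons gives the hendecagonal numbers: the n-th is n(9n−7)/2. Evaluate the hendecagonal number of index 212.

The 212th hendecagonal number is n(9n−7)/2 with n = 212.
212·(9·212 − 7)/2 = 212·1901/2 = 201506.

201506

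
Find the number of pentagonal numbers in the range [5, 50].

The n-th pentagonal number is n(3n−1)/2.
Smallest index with value ≥ 5: n = 2 (giving 5).
Largest index with value ≤ 50: n = 5 (giving 35).
Indices 2 through 5: 4 terms.

4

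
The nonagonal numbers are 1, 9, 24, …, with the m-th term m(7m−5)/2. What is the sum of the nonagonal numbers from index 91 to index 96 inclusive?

182246

Σ i(7i−5)/2 = (7Σi² − 5Σi) / 2 over i = 91..96.
Σi = 4656 − 4095 = 561 and Σi² = 299536 − 247065 = 52471.
(7·52471 − 5·561) / 2 = 364492/2 = 182246.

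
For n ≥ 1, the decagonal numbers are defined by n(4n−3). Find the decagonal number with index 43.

43·(4·43 − 3) = 43·169 = 7267.

7267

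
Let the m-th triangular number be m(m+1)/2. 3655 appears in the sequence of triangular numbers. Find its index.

85

Set n(n+1)/2 = 3655, giving n² + n − 7310 = 0.
The discriminant is 1 + 8·3655 = 29241, and √29241 = 171.
So n = (-1 + 171) / 2 = 170/2 = 85.
Check: 85·86/2 = 3655. ✓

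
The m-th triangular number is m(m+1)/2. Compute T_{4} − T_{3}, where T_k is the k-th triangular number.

Consecutive triangular numbers differ by n: T_{4} − T_{3} = 4.

4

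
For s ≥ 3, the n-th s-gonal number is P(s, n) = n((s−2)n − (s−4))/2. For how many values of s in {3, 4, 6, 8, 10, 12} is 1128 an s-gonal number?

s = 3: P(3, 47) = 1128. ✓
s = 4: P(4, 33) = 1089 and P(4, 34) = 1156; 1128 is not s-gonal.
s = 6: P(6, 24) = 1128. ✓
s = 8: P(8, 19) = 1045 and P(8, 20) = 1160; 1128 is not s-gonal.
s = 10: P(10, 17) = 1105 and P(10, 18) = 1242; 1128 is not s-gonal.
s = 12: P(12, 15) = 1065 and P(12, 16) = 1216; 1128 is not s-gonal.
Hits: s ∈ {3, 6} → 2.

2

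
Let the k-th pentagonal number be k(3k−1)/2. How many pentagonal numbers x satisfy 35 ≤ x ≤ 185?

7

The n-th pentagonal number is n(3n−1)/2.
Smallest index with value ≥ 35: n = 5 (giving 35).
Largest index with value ≤ 185: n = 11 (giving 176).
Indices 5 through 11: 7 terms.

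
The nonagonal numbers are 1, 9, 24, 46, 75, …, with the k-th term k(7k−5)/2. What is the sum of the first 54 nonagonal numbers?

185130

Σ i(7i−5)/2 = (7Σi² − 5Σi) / 2 over i = 1..54.
Σi = 1485 and Σi² = 53955.
(7·53955 − 5·1485) / 2 = 370260/2 = 185130.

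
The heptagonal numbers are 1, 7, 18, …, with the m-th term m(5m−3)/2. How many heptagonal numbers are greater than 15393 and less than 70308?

The n-th heptagonal number is n(5n−3)/2.
Smallest index with value > 15393: n = 79 (giving 15484).
Largest index with value < 70308: n = 167 (giving 69472).
Indices 79 through 167: 89 terms.

89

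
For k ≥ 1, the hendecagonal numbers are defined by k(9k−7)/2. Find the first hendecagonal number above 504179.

Solve n(9n−7)/2 > 504179 for integer n.
The largest n with value ≤ 504179 is 335 (since 503840 ≤ 504179 < 506856), so the first above is n = 336, value 506856.

506856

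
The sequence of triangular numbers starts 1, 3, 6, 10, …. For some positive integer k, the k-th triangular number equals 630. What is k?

Set n(n+1)/2 = 630, giving n² + n − 1260 = 0.
So n = (-1 + 71) / 2 = 70/2 = 35.

35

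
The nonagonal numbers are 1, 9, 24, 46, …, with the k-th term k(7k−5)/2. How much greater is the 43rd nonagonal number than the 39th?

43·(7·43 − 5)/2 = 6364 and 39·(7·39 − 5)/2 = 5226.
Difference: 6364 − 5226 = 1138.

1138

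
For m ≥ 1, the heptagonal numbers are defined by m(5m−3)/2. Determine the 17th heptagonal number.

697

The 17th heptagonal number is n(5n−3)/2 with n = 17.
17·(5·17 − 3)/2 = 17·82/2 = 17·41 = 697.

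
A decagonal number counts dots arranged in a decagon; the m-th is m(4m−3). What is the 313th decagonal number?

The 313th decagonal number is n(4n−3) with n = 313.
313·(4·313 − 3) = 313·1249 = 390937.

390937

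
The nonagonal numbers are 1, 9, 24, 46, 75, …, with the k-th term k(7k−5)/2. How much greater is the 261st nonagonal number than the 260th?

Consecutive nonagonal numbers differ by 7n − 6: here 7·261 − 6 = 1821.

1821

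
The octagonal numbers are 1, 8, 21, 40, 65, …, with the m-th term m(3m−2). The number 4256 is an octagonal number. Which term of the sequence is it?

38

Set n(3n−2) = 4256, giving 3n² − 2n − 4256 = 0.
The discriminant is 4 + 12·4256 = 51076, and √51076 = 226.
So n = (2 + 226) / 6 = 228/6 = 38.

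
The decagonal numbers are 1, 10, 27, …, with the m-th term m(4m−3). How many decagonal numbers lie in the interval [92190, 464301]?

The n-th decagonal number is n(4n−3).
Smallest index with value ≥ 92190: n = 153 (giving 93177).
Largest index with value ≤ 464301: n = 341 (giving 464101).
Indices 153 through 341: 189 terms.

189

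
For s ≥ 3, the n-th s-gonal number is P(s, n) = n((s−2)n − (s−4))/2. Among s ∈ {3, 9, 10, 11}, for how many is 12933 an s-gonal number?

s = 3: P(3, 160) = 12880 and P(3, 161) = 13041; 12933 is not s-gonal.
s = 9: P(9, 61) = 12871 and P(9, 62) = 13299; 12933 is not s-gonal.
s = 10: P(10, 57) = 12825 and P(10, 58) = 13282; 12933 is not s-gonal.
s = 11: P(11, 54) = 12933. ✓
Hits: s ∈ {11} → 1.

1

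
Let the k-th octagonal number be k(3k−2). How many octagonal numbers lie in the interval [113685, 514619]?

220

The n-th octagonal number is n(3n−2).
Smallest index with value ≥ 113685: n = 195 (giving 113685).
Largest index with value ≤ 514619: n = 414 (giving 513360).
Indices 195 through 414: 220 terms.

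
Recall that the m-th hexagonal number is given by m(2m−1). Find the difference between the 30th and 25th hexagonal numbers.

30·(2·30 − 1) = 1770 and 25·(2·25 − 1) = 1225.
Difference: 1770 − 1225 = 545.

545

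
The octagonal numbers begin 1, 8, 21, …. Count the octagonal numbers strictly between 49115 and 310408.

The n-th octagonal number is n(3n−2).
Smallest index with value > 49115: n = 129 (giving 49665).
Largest index with value < 310408: n = 321 (giving 308481).
Indices 129 through 321: 193 terms.

193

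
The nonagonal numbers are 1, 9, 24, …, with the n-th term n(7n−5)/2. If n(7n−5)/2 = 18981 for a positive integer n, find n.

74

Set n(7n−5)/2 = 18981, giving 7n² − 5n − 37962 = 0.
So n = (5 + 1031) / 14 = 1036/14 = 74.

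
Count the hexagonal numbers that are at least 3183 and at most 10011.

The n-th hexagonal number is n(2n−1).
Smallest index with value ≥ 3183: n = 41 (giving 3321).
Largest index with value ≤ 10011: n = 71 (giving 10011).
Indices 41 through 71: 31 terms.

31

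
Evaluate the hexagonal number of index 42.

42·(2·42 − 1) = 42·83 = 3486.

3486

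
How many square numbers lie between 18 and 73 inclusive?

4

The n-th square number is n².
Smallest index with value ≥ 18: n = 5 (giving 25).
Largest index with value ≤ 73: n = 8 (giving 64).
Indices 5 through 8: 4 terms.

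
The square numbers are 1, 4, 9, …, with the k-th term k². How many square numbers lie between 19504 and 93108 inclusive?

166

The n-th square number is n².
Smallest index with value ≥ 19504: n = 140 (giving 19600).
Largest index with value ≤ 93108: n = 305 (giving 93025).
Indices 140 through 305: 166 terms.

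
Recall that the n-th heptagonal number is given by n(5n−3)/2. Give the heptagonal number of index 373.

The 373rd heptagonal number is n(5n−3)/2 with n = 373.
373·(5·373 − 3)/2 = 373·1862/2 = 373·931 = 347263.

347263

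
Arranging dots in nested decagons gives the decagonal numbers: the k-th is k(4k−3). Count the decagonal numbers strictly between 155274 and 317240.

84

The n-th decagonal number is n(4n−3).
Smallest index with value > 155274: n = 198 (giving 156222).
Largest index with value < 317240: n = 281 (giving 315001).
Indices 198 through 281: 84 terms.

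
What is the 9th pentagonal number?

The 9th pentagonal number is n(3n−1)/2 with n = 9.
9·(3·9 − 1)/2 = 9·26/2 = 9·13 = 117.

117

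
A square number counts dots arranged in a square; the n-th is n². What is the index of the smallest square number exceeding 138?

12

Solve n² > 138 for integer n.
The largest n with value ≤ 138 is 11 (since 121 ≤ 138 < 144), so the first above is n = 12, value 144.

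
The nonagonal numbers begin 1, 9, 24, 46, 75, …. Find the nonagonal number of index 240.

The 240th nonagonal number is n(7n−5)/2 with n = 240.
240·(7·240 − 5)/2 = 240·1675/2 = 201000.

201000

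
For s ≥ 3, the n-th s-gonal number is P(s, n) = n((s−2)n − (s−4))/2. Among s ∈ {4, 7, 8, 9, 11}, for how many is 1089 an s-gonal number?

s = 4: P(4, 33) = 1089. ✓
s = 7: P(7, 21) = 1071 and P(7, 22) = 1177; 1089 is not s-gonal.
s = 8: P(8, 19) = 1045 and P(8, 20) = 1160; 1089 is not s-gonal.
s = 9: P(9, 18) = 1089. ✓
s = 11: P(11, 15) = 960 and P(11, 16) = 1096; 1089 is not s-gonal.
Hits: s ∈ {4, 9} → 2.

2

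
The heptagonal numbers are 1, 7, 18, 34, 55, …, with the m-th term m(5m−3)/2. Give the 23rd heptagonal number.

23·(5·23 − 3)/2 = 23·112/2 = 23·56 = 1288.

1288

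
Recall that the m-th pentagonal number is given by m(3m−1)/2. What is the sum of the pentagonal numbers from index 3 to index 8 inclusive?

Σ i(3i−1)/2 = (3Σi² − Σi) / 2 over i = 3..8.
Σi = 36 − 3 = 33 and Σi² = 204 − 5 = 199.
(3·199 − 1·33) / 2 = 564/2 = 282.

282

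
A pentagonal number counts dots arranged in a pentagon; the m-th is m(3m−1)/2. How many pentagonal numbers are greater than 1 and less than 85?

6

The n-th pentagonal number is n(3n−1)/2.
Smallest index with value > 1: n = 2 (giving 5).
Largest index with value < 85: n = 7 (giving 70).
Indices 2 through 7: 6 terms.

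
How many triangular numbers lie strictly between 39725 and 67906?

The n-th triangular number is n(n+1)/2.
Smallest index with value > 39725: n = 282 (giving 39903).
Largest index with value < 67906: n = 368 (giving 67896).
Indices 282 through 368: 87 terms.

87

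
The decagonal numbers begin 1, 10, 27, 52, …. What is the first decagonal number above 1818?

1870

Solve n(4n−3) > 1818 for integer n.
The largest n with value ≤ 1818 is 21 (since 1701 ≤ 1818 < 1870), so the first above is n = 22, value 1870.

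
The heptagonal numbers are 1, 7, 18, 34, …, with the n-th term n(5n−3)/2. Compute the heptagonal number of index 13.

13·(5·13 − 3)/2 = 13·62/2 = 13·31 = 403.

403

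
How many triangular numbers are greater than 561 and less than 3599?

51

The n-th triangular number is n(n+1)/2.
Smallest index with value > 561: n = 34 (giving 595).
Largest index with value < 3599: n = 84 (giving 3570).
Indices 34 through 84: 51 terms.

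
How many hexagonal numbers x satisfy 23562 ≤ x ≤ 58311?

63

The n-th hexagonal number is n(2n−1).
Smallest index with value ≥ 23562: n = 109 (giving 23653).
Largest index with value ≤ 58311: n = 171 (giving 58311).
Indices 109 through 171: 63 terms.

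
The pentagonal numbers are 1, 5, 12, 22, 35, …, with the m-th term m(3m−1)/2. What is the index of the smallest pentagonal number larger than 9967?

82

Solve n(3n−1)/2 > 9967 for integer n.
The largest n with value ≤ 9967 is 81 (since 9801 ≤ 9967 < 10045), so the first above is n = 82, value 10045.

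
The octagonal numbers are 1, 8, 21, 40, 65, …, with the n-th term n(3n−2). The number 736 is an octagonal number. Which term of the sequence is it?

16

Set n(3n−2) = 736, giving 3n² − 2n − 736 = 0.
The discriminant is 4 + 12·736 = 8836, and √8836 = 94.
So n = (2 + 94) / 6 = 96/6 = 16.
Check: 16·(3·16 − 2) = 736. ✓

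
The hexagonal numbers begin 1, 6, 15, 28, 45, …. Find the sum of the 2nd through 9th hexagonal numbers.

524

Σ i(2i−1) = 2Σi² − Σi over i = 2..9.
Σi = 45 − 1 = 44 and Σi² = 285 − 1 = 284.
2·284 − 1·44 = 524.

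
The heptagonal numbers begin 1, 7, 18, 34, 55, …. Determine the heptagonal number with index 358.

The 358th heptagonal number is n(5n−3)/2 with n = 358.
358·(5·358 − 3)/2 = 358·1787/2 = 319873.

319873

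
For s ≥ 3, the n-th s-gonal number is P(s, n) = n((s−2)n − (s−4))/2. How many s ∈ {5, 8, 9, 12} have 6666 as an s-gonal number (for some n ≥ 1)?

1

s = 5: P(5, 66) = 6501 and P(5, 67) = 6700; 6666 is not s-gonal.
s = 8: P(8, 47) = 6533 and P(8, 48) = 6816; 6666 is not s-gonal.
s = 9: P(9, 44) = 6666. ✓
s = 12: P(12, 36) = 6336 and P(12, 37) = 6697; 6666 is not s-gonal.
Hits: s ∈ {9} → 1.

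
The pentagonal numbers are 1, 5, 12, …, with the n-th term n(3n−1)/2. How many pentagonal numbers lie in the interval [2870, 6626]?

23

The n-th pentagonal number is n(3n−1)/2.
Smallest index with value ≥ 2870: n = 44 (giving 2882).
Largest index with value ≤ 6626: n = 66 (giving 6501).
Indices 44 through 66: 23 terms.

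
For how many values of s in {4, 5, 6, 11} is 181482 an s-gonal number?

1

s = 4: P(4, 426) = 181476 and P(4, 427) = 182329; 181482 is not s-gonal.
s = 5: P(5, 348) = 181482. ✓
s = 6: P(6, 301) = 180901 and P(6, 302) = 182106; 181482 is not s-gonal.
s = 11: P(11, 201) = 181101 and P(11, 202) = 182911; 181482 is not s-gonal.
Hits: s ∈ {5} → 1.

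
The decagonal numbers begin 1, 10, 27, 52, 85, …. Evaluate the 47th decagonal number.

8695

The 47th decagonal number is n(4n−3) with n = 47.
47·(4·47 − 3) = 47·185 = 8695.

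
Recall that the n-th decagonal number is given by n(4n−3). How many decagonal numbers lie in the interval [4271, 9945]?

The n-th decagonal number is n(4n−3).
Smallest index with value ≥ 4271: n = 34 (giving 4522).
Largest index with value ≤ 9945: n = 50 (giving 9850).
Indices 34 through 50: 17 terms.

17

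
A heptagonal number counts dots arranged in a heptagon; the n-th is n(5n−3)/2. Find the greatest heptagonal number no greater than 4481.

4347

Solve n(5n−3)/2 ≤ 4481 for integer n.
n = 42 gives 4347 ≤ 4481, while n = 43 gives 4558 > 4481; so the answer is 4347.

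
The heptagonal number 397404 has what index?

399

Set n(5n−3)/2 = 397404, giving 5n² − 3n − 794808 = 0.
The discriminant is 9 + 40·397404 = 15896169, and √15896169 = 3987.
So n = (3 + 3987) / 10 = 3990/10 = 399.
Check: 399·(5·399 − 3)/2 = 397404. ✓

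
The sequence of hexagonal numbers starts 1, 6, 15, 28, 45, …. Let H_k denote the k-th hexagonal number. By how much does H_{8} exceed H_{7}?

Consecutive hexagonal numbers differ by 4n − 3: here 4·8 − 3 = 29.

29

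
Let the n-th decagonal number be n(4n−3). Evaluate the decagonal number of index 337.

337·(4·337 − 3) = 337·1345 = 453265.

453265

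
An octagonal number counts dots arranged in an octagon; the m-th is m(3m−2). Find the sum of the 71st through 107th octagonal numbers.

Σ i(3i−2) = 3Σi² − 2Σi over i = 71..107.
Σi = 5778 − 2485 = 3293 and Σi² = 414090 − 116795 = 297295.
3·297295 − 2·3293 = 885299.

885299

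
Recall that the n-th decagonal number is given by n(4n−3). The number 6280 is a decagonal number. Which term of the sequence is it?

40

Set n(4n−3) = 6280, giving 4n² − 3n − 6280 = 0.
The discriminant is 9 + 16·6280 = 100489, and √100489 = 317.
So n = (3 + 317) / 8 = 320/8 = 40.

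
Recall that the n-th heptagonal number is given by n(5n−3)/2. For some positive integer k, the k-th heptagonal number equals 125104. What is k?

Set n(5n−3)/2 = 125104, giving 5n² − 3n − 250208 = 0.
The discriminant is 9 + 40·125104 = 5004169, and √5004169 = 2237.
So n = (3 + 2237) / 10 = 2240/10 = 224.

224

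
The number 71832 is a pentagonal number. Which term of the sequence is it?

Set n(3n−1)/2 = 71832, giving 3n² − n − 143664 = 0.
So n = (1 + 1313) / 6 = 1314/6 = 219.
Check: 219·(3·219 − 1)/2 = 71832. ✓

219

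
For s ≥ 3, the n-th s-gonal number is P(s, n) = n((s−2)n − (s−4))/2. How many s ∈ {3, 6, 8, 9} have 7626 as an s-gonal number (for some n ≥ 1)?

2

s = 3: P(3, 123) = 7626. ✓
s = 6: P(6, 62) = 7626. ✓
s = 8: P(8, 50) = 7400 and P(8, 51) = 7701; 7626 is not s-gonal.
s = 9: P(9, 47) = 7614 and P(9, 48) = 7944; 7626 is not s-gonal.
Hits: s ∈ {3, 6} → 2.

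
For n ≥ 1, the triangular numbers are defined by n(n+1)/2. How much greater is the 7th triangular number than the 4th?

7·8/2 = 28 and 4·5/2 = 10.
Difference: 28 − 10 = 18.

18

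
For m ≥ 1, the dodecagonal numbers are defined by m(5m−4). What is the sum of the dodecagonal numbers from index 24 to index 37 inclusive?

64547

Σ i(5i−4) = 5Σi² − 4Σi over i = 24..37.
Σi = 703 − 276 = 427 and Σi² = 17575 − 4324 = 13251.
5·13251 − 4·427 = 64547.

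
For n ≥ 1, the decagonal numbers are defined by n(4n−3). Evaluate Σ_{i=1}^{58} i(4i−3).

261783

Σ i(4i−3) = 4Σi² − 3Σi over i = 1..58.
Σi = 1711 and Σi² = 66729.
4·66729 − 3·1711 = 261783.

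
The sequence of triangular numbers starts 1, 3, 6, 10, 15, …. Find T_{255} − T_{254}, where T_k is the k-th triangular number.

255

Consecutive triangular numbers differ by n: T_{255} − T_{254} = 255.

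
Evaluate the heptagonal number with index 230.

131905

The 230th heptagonal number is n(5n−3)/2 with n = 230.
230·(5·230 − 3)/2 = 230·1147/2 = 131905.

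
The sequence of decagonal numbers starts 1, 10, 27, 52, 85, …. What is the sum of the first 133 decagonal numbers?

3145583

Σ i(4i−3) = 4Σi² − 3Σi over i = 1..133.
Σi = 8911 and Σi² = 793079.
4·793079 − 3·8911 = 3145583.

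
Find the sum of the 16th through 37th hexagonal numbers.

Σ i(2i−1) = 2Σi² − Σi over i = 16..37.
Σi = 703 − 120 = 583 and Σi² = 17575 − 1240 = 16335.
2·16335 − 1·583 = 32087.

32087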